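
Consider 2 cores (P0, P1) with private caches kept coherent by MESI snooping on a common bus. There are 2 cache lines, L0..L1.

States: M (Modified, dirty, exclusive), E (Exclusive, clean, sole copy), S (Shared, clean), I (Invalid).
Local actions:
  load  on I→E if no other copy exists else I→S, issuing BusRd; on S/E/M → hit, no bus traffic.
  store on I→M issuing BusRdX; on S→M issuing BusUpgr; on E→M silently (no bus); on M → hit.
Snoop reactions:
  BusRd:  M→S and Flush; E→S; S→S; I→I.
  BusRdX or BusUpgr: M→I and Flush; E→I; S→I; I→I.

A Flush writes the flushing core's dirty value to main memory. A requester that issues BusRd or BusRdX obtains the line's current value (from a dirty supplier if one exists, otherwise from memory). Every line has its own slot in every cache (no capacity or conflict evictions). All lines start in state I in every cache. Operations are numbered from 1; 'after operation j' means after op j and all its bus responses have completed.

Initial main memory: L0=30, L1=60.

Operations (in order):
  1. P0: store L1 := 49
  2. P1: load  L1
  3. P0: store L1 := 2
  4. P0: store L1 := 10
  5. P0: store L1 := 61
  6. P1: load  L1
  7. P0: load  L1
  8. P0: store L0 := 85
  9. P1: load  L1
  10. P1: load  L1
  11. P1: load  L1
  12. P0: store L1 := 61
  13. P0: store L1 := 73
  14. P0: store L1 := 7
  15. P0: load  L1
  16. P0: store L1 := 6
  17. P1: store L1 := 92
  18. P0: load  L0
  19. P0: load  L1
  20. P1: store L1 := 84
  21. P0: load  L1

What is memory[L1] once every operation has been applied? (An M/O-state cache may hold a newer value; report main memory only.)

  op1 P0: store L1 := 49 → M/I on L1; bus BusRdX; mem=60
  op2 P1: load  L1 → S/S on L1; bus BusRd Flush; mem=49
  op3 P0: store L1 := 2 → M/I on L1; bus BusUpgr; mem=49
  op4 P0: store L1 := 10 → M/I on L1; bus (none); mem=49
  op5 P0: store L1 := 61 → M/I on L1; bus (none); mem=49
  op6 P1: load  L1 → S/S on L1; bus BusRd Flush; mem=61
  op7 P0: load  L1 → S/S on L1; bus (none); mem=61
  op8 P0: store L0 := 85 → M/I on L0; bus BusRdX; mem=30
  op9 P1: load  L1 → S/S on L1; bus (none); mem=61
  op10 P1: load  L1 → S/S on L1; bus (none); mem=61
  op11 P1: load  L1 → S/S on L1; bus (none); mem=61
  op12 P0: store L1 := 61 → M/I on L1; bus BusUpgr; mem=61
  op13 P0: store L1 := 73 → M/I on L1; bus (none); mem=61
  op14 P0: store L1 := 7 → M/I on L1; bus (none); mem=61
  op15 P0: load  L1 → M/I on L1; bus (none); mem=61
  op16 P0: store L1 := 6 → M/I on L1; bus (none); mem=61
  op17 P1: store L1 := 92 → I/M on L1; bus BusRdX Flush; mem=6
  op18 P0: load  L0 → M/I on L0; bus (none); mem=30
  op19 P0: load  L1 → S/S on L1; bus BusRd Flush; mem=92
  op20 P1: store L1 := 84 → I/M on L1; bus BusUpgr; mem=92
  op21 P0: load  L1 → S/S on L1; bus BusRd Flush; mem=84

memory[L1] = 84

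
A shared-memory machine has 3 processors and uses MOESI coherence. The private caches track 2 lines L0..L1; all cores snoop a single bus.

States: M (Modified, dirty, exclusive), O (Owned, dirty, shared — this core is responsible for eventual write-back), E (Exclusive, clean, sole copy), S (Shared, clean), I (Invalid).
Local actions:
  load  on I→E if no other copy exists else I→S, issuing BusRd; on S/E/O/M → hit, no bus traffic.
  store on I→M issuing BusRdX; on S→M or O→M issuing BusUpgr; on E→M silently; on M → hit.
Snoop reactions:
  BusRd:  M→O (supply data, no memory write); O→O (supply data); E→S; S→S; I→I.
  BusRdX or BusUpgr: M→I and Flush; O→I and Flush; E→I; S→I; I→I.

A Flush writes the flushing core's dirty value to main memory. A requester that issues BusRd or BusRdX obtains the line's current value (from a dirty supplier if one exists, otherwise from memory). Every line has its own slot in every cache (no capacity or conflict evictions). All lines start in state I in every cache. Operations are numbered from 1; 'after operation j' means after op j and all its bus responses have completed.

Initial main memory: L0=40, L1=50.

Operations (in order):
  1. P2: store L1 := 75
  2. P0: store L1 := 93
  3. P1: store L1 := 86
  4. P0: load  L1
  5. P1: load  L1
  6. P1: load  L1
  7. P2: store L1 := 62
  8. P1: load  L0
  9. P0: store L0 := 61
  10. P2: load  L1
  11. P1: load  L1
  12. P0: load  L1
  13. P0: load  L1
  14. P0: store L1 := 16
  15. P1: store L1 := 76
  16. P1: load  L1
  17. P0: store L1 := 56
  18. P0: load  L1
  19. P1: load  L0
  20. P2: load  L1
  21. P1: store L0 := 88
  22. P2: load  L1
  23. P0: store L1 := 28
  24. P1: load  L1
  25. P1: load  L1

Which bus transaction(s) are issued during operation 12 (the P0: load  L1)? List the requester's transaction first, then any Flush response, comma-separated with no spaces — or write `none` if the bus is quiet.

bus = BusRd

[1] P2: store L1 := 75 | P0:I, P1:I, P2:M(75) | bus: BusRdX
[2] P0: store L1 := 93 | P0:M(93), P1:I, P2:I | bus: BusRdX,Flush
[3] P1: store L1 := 86 | P0:I, P1:M(86), P2:I | bus: BusRdX,Flush
[4] P0: load  L1 | P0:S(86), P1:O(86), P2:I | bus: BusRd
[5] P1: load  L1 | P0:S(86), P1:O(86), P2:I | bus: none
[6] P1: load  L1 | P0:S(86), P1:O(86), P2:I | bus: none
[7] P2: store L1 := 62 | P0:I, P1:I, P2:M(62) | bus: BusRdX,Flush
[8] P1: load  L0 | P0:I, P1:E(40), P2:I | bus: BusRd
[9] P0: store L0 := 61 | P0:M(61), P1:I, P2:I | bus: BusRdX
[10] P2: load  L1 | P0:I, P1:I, P2:M(62) | bus: none
[11] P1: load  L1 | P0:I, P1:S(62), P2:O(62) | bus: BusRd
[12] P0: load  L1 | P0:S(62), P1:S(62), P2:O(62) | bus: BusRd
[13] P0: load  L1 | P0:S(62), P1:S(62), P2:O(62) | bus: none
[14] P0: store L1 := 16 | P0:M(16), P1:I, P2:I | bus: BusUpgr,Flush
[15] P1: store L1 := 76 | P0:I, P1:M(76), P2:I | bus: BusRdX,Flush
[16] P1: load  L1 | P0:I, P1:M(76), P2:I | bus: none
[17] P0: store L1 := 56 | P0:M(56), P1:I, P2:I | bus: BusRdX,Flush
[18] P0: load  L1 | P0:M(56), P1:I, P2:I | bus: none
[19] P1: load  L0 | P0:O(61), P1:S(61), P2:I | bus: BusRd
[20] P2: load  L1 | P0:O(56), P1:I, P2:S(56) | bus: BusRd
[21] P1: store L0 := 88 | P0:I, P1:M(88), P2:I | bus: BusUpgr,Flush
[22] P2: load  L1 | P0:O(56), P1:I, P2:S(56) | bus: none
[23] P0: store L1 := 28 | P0:M(28), P1:I, P2:I | bus: BusUpgr
[24] P1: load  L1 | P0:O(28), P1:S(28), P2:I | bus: BusRd
[25] P1: load  L1 | P0:O(28), P1:S(28), P2:I | bus: none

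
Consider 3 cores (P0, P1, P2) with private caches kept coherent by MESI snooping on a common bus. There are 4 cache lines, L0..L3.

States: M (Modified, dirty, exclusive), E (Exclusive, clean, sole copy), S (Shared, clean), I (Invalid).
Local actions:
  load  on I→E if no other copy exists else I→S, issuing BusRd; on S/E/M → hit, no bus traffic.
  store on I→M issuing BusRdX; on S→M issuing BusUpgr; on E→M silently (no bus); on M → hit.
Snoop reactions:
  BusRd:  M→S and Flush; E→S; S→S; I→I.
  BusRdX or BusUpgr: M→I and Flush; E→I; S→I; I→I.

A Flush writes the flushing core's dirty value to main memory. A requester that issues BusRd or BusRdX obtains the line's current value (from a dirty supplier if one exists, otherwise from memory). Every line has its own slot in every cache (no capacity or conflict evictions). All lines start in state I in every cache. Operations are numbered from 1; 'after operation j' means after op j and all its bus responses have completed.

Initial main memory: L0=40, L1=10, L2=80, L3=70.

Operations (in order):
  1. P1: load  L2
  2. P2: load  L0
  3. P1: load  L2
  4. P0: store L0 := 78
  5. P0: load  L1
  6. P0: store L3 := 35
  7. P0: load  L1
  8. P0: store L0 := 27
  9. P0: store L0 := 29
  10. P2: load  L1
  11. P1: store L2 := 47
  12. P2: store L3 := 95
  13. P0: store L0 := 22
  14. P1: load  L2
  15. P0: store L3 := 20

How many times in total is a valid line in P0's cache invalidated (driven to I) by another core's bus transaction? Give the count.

[1] P1: load  L2 | P0:I, P1:E(80), P2:I | bus: BusRd
[2] P2: load  L0 | P0:I, P1:I, P2:E(40) | bus: BusRd
[3] P1: load  L2 | P0:I, P1:E(80), P2:I | bus: none
[4] P0: store L0 := 78 | P0:M(78), P1:I, P2:I | bus: BusRdX
[5] P0: load  L1 | P0:E(10), P1:I, P2:I | bus: BusRd
[6] P0: store L3 := 35 | P0:M(35), P1:I, P2:I | bus: BusRdX
[7] P0: load  L1 | P0:E(10), P1:I, P2:I | bus: none
[8] P0: store L0 := 27 | P0:M(27), P1:I, P2:I | bus: none
[9] P0: store L0 := 29 | P0:M(29), P1:I, P2:I | bus: none
[10] P2: load  L1 | P0:S(10), P1:I, P2:S(10) | bus: BusRd
[11] P1: store L2 := 47 | P0:I, P1:M(47), P2:I | bus: none
[12] P2: store L3 := 95 | P0:I, P1:I, P2:M(95) | bus: BusRdX,Flush
[13] P0: store L0 := 22 | P0:M(22), P1:I, P2:I | bus: none
[14] P1: load  L2 | P0:I, P1:M(47), P2:I | bus: none
[15] P0: store L3 := 20 | P0:M(20), P1:I, P2:I | bus: BusRdX,Flush

invalidations = 1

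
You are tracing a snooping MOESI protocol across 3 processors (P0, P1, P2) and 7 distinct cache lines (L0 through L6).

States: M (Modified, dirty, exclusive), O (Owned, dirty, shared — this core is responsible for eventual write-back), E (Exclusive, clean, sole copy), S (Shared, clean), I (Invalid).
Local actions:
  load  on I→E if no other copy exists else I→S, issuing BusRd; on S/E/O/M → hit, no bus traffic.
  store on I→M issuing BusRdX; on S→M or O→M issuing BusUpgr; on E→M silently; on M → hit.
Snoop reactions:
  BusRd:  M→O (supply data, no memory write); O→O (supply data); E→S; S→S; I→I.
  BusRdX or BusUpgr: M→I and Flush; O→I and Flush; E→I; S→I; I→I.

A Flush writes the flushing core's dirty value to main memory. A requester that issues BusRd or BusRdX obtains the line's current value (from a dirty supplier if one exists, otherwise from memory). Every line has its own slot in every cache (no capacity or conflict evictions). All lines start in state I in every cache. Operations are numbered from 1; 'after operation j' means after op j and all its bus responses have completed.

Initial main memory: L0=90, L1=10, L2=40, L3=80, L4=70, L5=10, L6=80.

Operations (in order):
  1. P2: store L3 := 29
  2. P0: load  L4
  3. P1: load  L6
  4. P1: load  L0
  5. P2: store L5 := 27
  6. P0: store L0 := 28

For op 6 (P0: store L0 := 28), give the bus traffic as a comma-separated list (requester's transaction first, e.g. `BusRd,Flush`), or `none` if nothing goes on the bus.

bus = BusRdX

1. P2: store L3 := 29  bus=[BusRdX]  L3: P0=I P1=I P2=M  mem[L3]=80
2. P0: load  L4  bus=[BusRd]  L4: P0=E P1=I P2=I  mem[L4]=70
3. P1: load  L6  bus=[BusRd]  L6: P0=I P1=E P2=I  mem[L6]=80
4. P1: load  L0  bus=[BusRd]  L0: P0=I P1=E P2=I  mem[L0]=90
5. P2: store L5 := 27  bus=[BusRdX]  L5: P0=I P1=I P2=M  mem[L5]=10
6. P0: store L0 := 28  bus=[BusRdX]  L0: P0=M P1=I P2=I  mem[L0]=90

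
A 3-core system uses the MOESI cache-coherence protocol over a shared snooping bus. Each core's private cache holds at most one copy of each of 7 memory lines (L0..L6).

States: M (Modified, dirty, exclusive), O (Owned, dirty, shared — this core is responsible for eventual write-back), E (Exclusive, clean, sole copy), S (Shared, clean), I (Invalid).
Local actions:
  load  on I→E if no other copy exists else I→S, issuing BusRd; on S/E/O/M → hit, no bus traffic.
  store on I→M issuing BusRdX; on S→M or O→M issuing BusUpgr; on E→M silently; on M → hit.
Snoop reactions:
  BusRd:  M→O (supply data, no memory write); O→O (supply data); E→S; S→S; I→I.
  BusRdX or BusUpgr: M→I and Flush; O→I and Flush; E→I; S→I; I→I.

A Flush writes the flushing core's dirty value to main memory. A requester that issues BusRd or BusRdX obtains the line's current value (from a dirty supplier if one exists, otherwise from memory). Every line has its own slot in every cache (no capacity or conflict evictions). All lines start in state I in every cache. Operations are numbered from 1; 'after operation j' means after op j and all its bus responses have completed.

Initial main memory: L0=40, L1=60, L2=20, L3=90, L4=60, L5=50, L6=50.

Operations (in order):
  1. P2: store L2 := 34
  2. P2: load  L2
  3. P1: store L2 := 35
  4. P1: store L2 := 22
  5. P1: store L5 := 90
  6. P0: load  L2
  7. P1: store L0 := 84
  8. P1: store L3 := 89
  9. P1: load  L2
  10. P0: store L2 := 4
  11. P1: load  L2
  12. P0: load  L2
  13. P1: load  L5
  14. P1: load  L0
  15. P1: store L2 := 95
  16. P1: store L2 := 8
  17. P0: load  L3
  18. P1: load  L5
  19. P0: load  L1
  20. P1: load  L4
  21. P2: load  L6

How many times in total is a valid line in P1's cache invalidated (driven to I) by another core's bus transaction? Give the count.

invalidations = 1

step 1: P2: store L2 := 34  ⟶  IIM  (L2)  txn=BusRdX  M[L2]=20
step 2: P2: load  L2  ⟶  IIM  (L2)  txn=∅  M[L2]=20
step 3: P1: store L2 := 35  ⟶  IMI  (L2)  txn=BusRdX+Flush  M[L2]=34
step 4: P1: store L2 := 22  ⟶  IMI  (L2)  txn=∅  M[L2]=34
step 5: P1: store L5 := 90  ⟶  IMI  (L5)  txn=BusRdX  M[L5]=50
step 6: P0: load  L2  ⟶  SOI  (L2)  txn=BusRd  M[L2]=34
step 7: P1: store L0 := 84  ⟶  IMI  (L0)  txn=BusRdX  M[L0]=40
step 8: P1: store L3 := 89  ⟶  IMI  (L3)  txn=BusRdX  M[L3]=90
step 9: P1: load  L2  ⟶  SOI  (L2)  txn=∅  M[L2]=34
step 10: P0: store L2 := 4  ⟶  MII  (L2)  txn=BusUpgr+Flush  M[L2]=22
step 11: P1: load  L2  ⟶  OSI  (L2)  txn=BusRd  M[L2]=22
step 12: P0: load  L2  ⟶  OSI  (L2)  txn=∅  M[L2]=22
step 13: P1: load  L5  ⟶  IMI  (L5)  txn=∅  M[L5]=50
step 14: P1: load  L0  ⟶  IMI  (L0)  txn=∅  M[L0]=40
step 15: P1: store L2 := 95  ⟶  IMI  (L2)  txn=BusUpgr+Flush  M[L2]=4
step 16: P1: store L2 := 8  ⟶  IMI  (L2)  txn=∅  M[L2]=4
step 17: P0: load  L3  ⟶  SOI  (L3)  txn=BusRd  M[L3]=90
step 18: P1: load  L5  ⟶  IMI  (L5)  txn=∅  M[L5]=50
step 19: P0: load  L1  ⟶  EII  (L1)  txn=BusRd  M[L1]=60
step 20: P1: load  L4  ⟶  IEI  (L4)  txn=BusRd  M[L4]=60
step 21: P2: load  L6  ⟶  IIE  (L6)  txn=BusRd  M[L6]=50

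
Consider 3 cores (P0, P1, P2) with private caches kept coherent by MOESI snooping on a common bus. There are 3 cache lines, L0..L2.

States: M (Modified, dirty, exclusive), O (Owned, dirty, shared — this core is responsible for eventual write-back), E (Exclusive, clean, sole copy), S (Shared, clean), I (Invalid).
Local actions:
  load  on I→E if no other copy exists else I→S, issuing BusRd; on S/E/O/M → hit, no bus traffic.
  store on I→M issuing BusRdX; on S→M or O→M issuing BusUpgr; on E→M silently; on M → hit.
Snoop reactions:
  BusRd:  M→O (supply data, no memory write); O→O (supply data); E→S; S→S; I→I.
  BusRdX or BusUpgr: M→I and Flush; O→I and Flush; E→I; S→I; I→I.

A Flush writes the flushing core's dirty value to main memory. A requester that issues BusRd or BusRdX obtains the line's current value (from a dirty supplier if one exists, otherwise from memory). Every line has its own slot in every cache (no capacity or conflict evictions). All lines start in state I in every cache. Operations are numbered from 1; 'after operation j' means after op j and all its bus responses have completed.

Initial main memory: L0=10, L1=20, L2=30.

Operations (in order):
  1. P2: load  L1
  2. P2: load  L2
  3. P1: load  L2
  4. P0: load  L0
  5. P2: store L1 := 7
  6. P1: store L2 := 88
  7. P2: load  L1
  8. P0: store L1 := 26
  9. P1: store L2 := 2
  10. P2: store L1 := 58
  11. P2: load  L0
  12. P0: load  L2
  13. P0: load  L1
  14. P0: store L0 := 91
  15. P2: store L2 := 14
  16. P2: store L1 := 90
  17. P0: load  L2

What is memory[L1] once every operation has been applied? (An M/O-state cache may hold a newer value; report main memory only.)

[1] P2: load  L1 | P0:I, P1:I, P2:E(20) | bus: BusRd
[2] P2: load  L2 | P0:I, P1:I, P2:E(30) | bus: BusRd
[3] P1: load  L2 | P0:I, P1:S(30), P2:S(30) | bus: BusRd
[4] P0: load  L0 | P0:E(10), P1:I, P2:I | bus: BusRd
[5] P2: store L1 := 7 | P0:I, P1:I, P2:M(7) | bus: none
[6] P1: store L2 := 88 | P0:I, P1:M(88), P2:I | bus: BusUpgr
[7] P2: load  L1 | P0:I, P1:I, P2:M(7) | bus: none
[8] P0: store L1 := 26 | P0:M(26), P1:I, P2:I | bus: BusRdX,Flush
[9] P1: store L2 := 2 | P0:I, P1:M(2), P2:I | bus: none
[10] P2: store L1 := 58 | P0:I, P1:I, P2:M(58) | bus: BusRdX,Flush
[11] P2: load  L0 | P0:S(10), P1:I, P2:S(10) | bus: BusRd
[12] P0: load  L2 | P0:S(2), P1:O(2), P2:I | bus: BusRd
[13] P0: load  L1 | P0:S(58), P1:I, P2:O(58) | bus: BusRd
[14] P0: store L0 := 91 | P0:M(91), P1:I, P2:I | bus: BusUpgr
[15] P2: store L2 := 14 | P0:I, P1:I, P2:M(14) | bus: BusRdX,Flush
[16] P2: store L1 := 90 | P0:I, P1:I, P2:M(90) | bus: BusUpgr
[17] P0: load  L2 | P0:S(14), P1:I, P2:O(14) | bus: BusRd

memory[L1] = 26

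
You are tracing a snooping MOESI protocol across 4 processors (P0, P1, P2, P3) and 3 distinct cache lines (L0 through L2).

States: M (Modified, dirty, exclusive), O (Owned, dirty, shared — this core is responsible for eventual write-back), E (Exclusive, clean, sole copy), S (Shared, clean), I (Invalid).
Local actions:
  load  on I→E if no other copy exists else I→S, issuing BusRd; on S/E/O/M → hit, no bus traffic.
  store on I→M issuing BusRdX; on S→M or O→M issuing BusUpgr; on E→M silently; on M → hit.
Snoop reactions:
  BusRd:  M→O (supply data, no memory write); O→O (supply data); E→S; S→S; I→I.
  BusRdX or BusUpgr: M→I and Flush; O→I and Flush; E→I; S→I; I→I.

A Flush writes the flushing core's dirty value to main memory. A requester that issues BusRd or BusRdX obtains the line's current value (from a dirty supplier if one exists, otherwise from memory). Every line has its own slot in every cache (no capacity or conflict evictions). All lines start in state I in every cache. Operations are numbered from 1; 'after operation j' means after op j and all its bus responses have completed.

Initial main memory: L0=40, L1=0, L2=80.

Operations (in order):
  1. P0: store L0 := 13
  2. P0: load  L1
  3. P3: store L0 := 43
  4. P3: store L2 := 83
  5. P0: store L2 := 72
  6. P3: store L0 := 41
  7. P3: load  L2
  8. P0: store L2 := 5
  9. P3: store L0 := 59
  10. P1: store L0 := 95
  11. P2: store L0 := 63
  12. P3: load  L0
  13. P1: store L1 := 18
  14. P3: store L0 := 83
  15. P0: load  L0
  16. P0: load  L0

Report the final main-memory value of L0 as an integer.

  op1 P0: store L0 := 13 → M/I/I/I on L0; bus BusRdX; mem=40
  op2 P0: load  L1 → E/I/I/I on L1; bus BusRd; mem=0
  op3 P3: store L0 := 43 → I/I/I/M on L0; bus BusRdX Flush; mem=13
  op4 P3: store L2 := 83 → I/I/I/M on L2; bus BusRdX; mem=80
  op5 P0: store L2 := 72 → M/I/I/I on L2; bus BusRdX Flush; mem=83
  op6 P3: store L0 := 41 → I/I/I/M on L0; bus (none); mem=13
  op7 P3: load  L2 → O/I/I/S on L2; bus BusRd; mem=83
  op8 P0: store L2 := 5 → M/I/I/I on L2; bus BusUpgr; mem=83
  op9 P3: store L0 := 59 → I/I/I/M on L0; bus (none); mem=13
  op10 P1: store L0 := 95 → I/M/I/I on L0; bus BusRdX Flush; mem=59
  op11 P2: store L0 := 63 → I/I/M/I on L0; bus BusRdX Flush; mem=95
  op12 P3: load  L0 → I/I/O/S on L0; bus BusRd; mem=95
  op13 P1: store L1 := 18 → I/M/I/I on L1; bus BusRdX; mem=0
  op14 P3: store L0 := 83 → I/I/I/M on L0; bus BusUpgr Flush; mem=63
  op15 P0: load  L0 → S/I/I/O on L0; bus BusRd; mem=63
  op16 P0: load  L0 → S/I/I/O on L0; bus (none); mem=63

memory[L0] = 63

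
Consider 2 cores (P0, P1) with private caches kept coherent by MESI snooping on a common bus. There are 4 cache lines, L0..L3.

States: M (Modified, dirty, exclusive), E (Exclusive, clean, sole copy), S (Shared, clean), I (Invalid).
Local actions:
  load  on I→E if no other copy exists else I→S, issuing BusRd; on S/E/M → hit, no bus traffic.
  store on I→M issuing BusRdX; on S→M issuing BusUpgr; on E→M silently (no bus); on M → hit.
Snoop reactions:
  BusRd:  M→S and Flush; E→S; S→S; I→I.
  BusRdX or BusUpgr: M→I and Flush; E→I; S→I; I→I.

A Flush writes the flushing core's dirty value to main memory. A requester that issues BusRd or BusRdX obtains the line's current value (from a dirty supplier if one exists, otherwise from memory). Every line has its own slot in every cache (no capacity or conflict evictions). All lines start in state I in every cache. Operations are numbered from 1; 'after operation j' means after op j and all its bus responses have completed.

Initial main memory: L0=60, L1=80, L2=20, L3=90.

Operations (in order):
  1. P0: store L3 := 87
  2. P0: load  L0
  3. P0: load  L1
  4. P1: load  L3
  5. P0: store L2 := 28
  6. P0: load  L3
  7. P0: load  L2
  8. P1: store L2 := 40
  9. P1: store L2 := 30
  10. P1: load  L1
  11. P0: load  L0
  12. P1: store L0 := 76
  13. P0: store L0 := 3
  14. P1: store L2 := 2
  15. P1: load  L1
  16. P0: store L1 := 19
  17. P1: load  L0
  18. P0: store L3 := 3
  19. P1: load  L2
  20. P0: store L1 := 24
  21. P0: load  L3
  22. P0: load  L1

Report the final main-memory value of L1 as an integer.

  op1 P0: store L3 := 87 → M/I on L3; bus BusRdX; mem=90
  op2 P0: load  L0 → E/I on L0; bus BusRd; mem=60
  op3 P0: load  L1 → E/I on L1; bus BusRd; mem=80
  op4 P1: load  L3 → S/S on L3; bus BusRd Flush; mem=87
  op5 P0: store L2 := 28 → M/I on L2; bus BusRdX; mem=20
  op6 P0: load  L3 → S/S on L3; bus (none); mem=87
  op7 P0: load  L2 → M/I on L2; bus (none); mem=20
  op8 P1: store L2 := 40 → I/M on L2; bus BusRdX Flush; mem=28
  op9 P1: store L2 := 30 → I/M on L2; bus (none); mem=28
  op10 P1: load  L1 → S/S on L1; bus BusRd; mem=80
  op11 P0: load  L0 → E/I on L0; bus (none); mem=60
  op12 P1: store L0 := 76 → I/M on L0; bus BusRdX; mem=60
  op13 P0: store L0 := 3 → M/I on L0; bus BusRdX Flush; mem=76
  op14 P1: store L2 := 2 → I/M on L2; bus (none); mem=28
  op15 P1: load  L1 → S/S on L1; bus (none); mem=80
  op16 P0: store L1 := 19 → M/I on L1; bus BusUpgr; mem=80
  op17 P1: load  L0 → S/S on L0; bus BusRd Flush; mem=3
  op18 P0: store L3 := 3 → M/I on L3; bus BusUpgr; mem=87
  op19 P1: load  L2 → I/M on L2; bus (none); mem=28
  op20 P0: store L1 := 24 → M/I on L1; bus (none); mem=80
  op21 P0: load  L3 → M/I on L3; bus (none); mem=87
  op22 P0: load  L1 → M/I on L1; bus (none); mem=80

memory[L1] = 80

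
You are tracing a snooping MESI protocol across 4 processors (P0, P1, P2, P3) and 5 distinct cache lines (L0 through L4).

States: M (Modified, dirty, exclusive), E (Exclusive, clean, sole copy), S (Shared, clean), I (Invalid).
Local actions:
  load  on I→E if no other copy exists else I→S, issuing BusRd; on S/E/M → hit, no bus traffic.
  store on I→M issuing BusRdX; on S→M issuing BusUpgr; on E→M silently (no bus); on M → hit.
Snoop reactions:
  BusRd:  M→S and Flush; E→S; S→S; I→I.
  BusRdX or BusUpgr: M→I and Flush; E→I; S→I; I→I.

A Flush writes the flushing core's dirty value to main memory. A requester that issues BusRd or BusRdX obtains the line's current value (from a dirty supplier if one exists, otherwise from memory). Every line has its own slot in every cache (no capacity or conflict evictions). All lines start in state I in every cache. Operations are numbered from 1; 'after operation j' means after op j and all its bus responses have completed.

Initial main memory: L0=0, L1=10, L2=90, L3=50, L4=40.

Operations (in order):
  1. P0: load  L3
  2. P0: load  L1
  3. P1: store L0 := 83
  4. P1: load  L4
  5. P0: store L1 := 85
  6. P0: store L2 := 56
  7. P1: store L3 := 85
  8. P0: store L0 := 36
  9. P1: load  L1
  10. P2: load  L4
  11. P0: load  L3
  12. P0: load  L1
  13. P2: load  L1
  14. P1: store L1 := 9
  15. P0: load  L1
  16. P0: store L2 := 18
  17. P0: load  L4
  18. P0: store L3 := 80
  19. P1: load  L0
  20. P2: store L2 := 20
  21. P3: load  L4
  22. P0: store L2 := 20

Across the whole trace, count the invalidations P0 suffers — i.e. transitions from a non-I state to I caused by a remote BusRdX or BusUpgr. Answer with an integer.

step 1: P0: load  L3  ⟶  EIII  (L3)  txn=BusRd  M[L3]=50
step 2: P0: load  L1  ⟶  EIII  (L1)  txn=BusRd  M[L1]=10
step 3: P1: store L0 := 83  ⟶  IMII  (L0)  txn=BusRdX  M[L0]=0
step 4: P1: load  L4  ⟶  IEII  (L4)  txn=BusRd  M[L4]=40
step 5: P0: store L1 := 85  ⟶  MIII  (L1)  txn=∅  M[L1]=10
step 6: P0: store L2 := 56  ⟶  MIII  (L2)  txn=BusRdX  M[L2]=90
step 7: P1: store L3 := 85  ⟶  IMII  (L3)  txn=BusRdX  M[L3]=50
step 8: P0: store L0 := 36  ⟶  MIII  (L0)  txn=BusRdX+Flush  M[L0]=83
step 9: P1: load  L1  ⟶  SSII  (L1)  txn=BusRd+Flush  M[L1]=85
step 10: P2: load  L4  ⟶  ISSI  (L4)  txn=BusRd  M[L4]=40
step 11: P0: load  L3  ⟶  SSII  (L3)  txn=BusRd+Flush  M[L3]=85
step 12: P0: load  L1  ⟶  SSII  (L1)  txn=∅  M[L1]=85
step 13: P2: load  L1  ⟶  SSSI  (L1)  txn=BusRd  M[L1]=85
step 14: P1: store L1 := 9  ⟶  IMII  (L1)  txn=BusUpgr  M[L1]=85
step 15: P0: load  L1  ⟶  SSII  (L1)  txn=BusRd+Flush  M[L1]=9
step 16: P0: store L2 := 18  ⟶  MIII  (L2)  txn=∅  M[L2]=90
step 17: P0: load  L4  ⟶  SSSI  (L4)  txn=BusRd  M[L4]=40
step 18: P0: store L3 := 80  ⟶  MIII  (L3)  txn=BusUpgr  M[L3]=85
step 19: P1: load  L0  ⟶  SSII  (L0)  txn=BusRd+Flush  M[L0]=36
step 20: P2: store L2 := 20  ⟶  IIMI  (L2)  txn=BusRdX+Flush  M[L2]=18
step 21: P3: load  L4  ⟶  SSSS  (L4)  txn=BusRd  M[L4]=40
step 22: P0: store L2 := 20  ⟶  MIII  (L2)  txn=BusRdX+Flush  M[L2]=20

invalidations = 3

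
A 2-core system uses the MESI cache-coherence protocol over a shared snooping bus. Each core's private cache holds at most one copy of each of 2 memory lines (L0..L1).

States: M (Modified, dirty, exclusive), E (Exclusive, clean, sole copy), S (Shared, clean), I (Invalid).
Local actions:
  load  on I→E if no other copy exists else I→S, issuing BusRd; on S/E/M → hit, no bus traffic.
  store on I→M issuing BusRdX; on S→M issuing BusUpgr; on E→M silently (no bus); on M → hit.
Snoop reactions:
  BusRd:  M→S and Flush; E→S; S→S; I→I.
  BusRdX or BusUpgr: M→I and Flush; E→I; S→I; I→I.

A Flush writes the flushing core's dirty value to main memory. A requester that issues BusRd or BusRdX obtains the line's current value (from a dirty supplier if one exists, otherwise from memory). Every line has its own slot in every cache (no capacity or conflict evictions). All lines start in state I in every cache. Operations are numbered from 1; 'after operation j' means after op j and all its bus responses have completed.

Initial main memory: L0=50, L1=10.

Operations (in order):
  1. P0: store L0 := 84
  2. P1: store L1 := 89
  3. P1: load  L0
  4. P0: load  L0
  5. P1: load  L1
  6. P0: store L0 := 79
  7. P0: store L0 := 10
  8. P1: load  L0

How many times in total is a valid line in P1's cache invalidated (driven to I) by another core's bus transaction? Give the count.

invalidations = 1

[1] P0: store L0 := 84 | P0:M(84), P1:I | bus: BusRdX
[2] P1: store L1 := 89 | P0:I, P1:M(89) | bus: BusRdX
[3] P1: load  L0 | P0:S(84), P1:S(84) | bus: BusRd,Flush
[4] P0: load  L0 | P0:S(84), P1:S(84) | bus: none
[5] P1: load  L1 | P0:I, P1:M(89) | bus: none
[6] P0: store L0 := 79 | P0:M(79), P1:I | bus: BusUpgr
[7] P0: store L0 := 10 | P0:M(10), P1:I | bus: none
[8] P1: load  L0 | P0:S(10), P1:S(10) | bus: BusRd,Flush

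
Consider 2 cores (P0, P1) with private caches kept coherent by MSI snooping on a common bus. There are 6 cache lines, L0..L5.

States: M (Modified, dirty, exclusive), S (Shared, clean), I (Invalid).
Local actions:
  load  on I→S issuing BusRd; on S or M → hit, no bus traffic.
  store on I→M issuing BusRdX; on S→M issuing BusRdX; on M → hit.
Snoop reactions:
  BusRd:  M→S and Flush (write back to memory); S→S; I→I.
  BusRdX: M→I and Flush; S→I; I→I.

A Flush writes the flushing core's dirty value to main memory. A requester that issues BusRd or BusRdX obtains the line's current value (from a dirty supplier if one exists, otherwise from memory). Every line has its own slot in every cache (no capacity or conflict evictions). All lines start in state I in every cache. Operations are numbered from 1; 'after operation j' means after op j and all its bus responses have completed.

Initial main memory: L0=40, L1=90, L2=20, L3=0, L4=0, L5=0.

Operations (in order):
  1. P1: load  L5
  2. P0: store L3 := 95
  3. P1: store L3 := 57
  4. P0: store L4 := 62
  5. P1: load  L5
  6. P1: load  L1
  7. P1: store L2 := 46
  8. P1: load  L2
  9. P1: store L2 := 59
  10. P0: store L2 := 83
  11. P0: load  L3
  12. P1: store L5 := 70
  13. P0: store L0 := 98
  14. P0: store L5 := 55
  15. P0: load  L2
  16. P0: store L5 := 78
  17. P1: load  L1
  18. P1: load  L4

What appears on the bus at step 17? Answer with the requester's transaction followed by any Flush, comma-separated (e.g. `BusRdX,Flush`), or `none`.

bus = none

1. P1: load  L5  bus=[BusRd]  L5: P0=I P1=S  mem[L5]=0
2. P0: store L3 := 95  bus=[BusRdX]  L3: P0=M P1=I  mem[L3]=0
3. P1: store L3 := 57  bus=[BusRdX,Flush]  L3: P0=I P1=M  mem[L3]=95
4. P0: store L4 := 62  bus=[BusRdX]  L4: P0=M P1=I  mem[L4]=0
5. P1: load  L5  bus=[-]  L5: P0=I P1=S  mem[L5]=0
6. P1: load  L1  bus=[BusRd]  L1: P0=I P1=S  mem[L1]=90
7. P1: store L2 := 46  bus=[BusRdX]  L2: P0=I P1=M  mem[L2]=20
8. P1: load  L2  bus=[-]  L2: P0=I P1=M  mem[L2]=20
9. P1: store L2 := 59  bus=[-]  L2: P0=I P1=M  mem[L2]=20
10. P0: store L2 := 83  bus=[BusRdX,Flush]  L2: P0=M P1=I  mem[L2]=59
11. P0: load  L3  bus=[BusRd,Flush]  L3: P0=S P1=S  mem[L3]=57
12. P1: store L5 := 70  bus=[BusRdX]  L5: P0=I P1=M  mem[L5]=0
13. P0: store L0 := 98  bus=[BusRdX]  L0: P0=M P1=I  mem[L0]=40
14. P0: store L5 := 55  bus=[BusRdX,Flush]  L5: P0=M P1=I  mem[L5]=70
15. P0: load  L2  bus=[-]  L2: P0=M P1=I  mem[L2]=59
16. P0: store L5 := 78  bus=[-]  L5: P0=M P1=I  mem[L5]=70
17. P1: load  L1  bus=[-]  L1: P0=I P1=S  mem[L1]=90
18. P1: load  L4  bus=[BusRd,Flush]  L4: P0=S P1=S  mem[L4]=62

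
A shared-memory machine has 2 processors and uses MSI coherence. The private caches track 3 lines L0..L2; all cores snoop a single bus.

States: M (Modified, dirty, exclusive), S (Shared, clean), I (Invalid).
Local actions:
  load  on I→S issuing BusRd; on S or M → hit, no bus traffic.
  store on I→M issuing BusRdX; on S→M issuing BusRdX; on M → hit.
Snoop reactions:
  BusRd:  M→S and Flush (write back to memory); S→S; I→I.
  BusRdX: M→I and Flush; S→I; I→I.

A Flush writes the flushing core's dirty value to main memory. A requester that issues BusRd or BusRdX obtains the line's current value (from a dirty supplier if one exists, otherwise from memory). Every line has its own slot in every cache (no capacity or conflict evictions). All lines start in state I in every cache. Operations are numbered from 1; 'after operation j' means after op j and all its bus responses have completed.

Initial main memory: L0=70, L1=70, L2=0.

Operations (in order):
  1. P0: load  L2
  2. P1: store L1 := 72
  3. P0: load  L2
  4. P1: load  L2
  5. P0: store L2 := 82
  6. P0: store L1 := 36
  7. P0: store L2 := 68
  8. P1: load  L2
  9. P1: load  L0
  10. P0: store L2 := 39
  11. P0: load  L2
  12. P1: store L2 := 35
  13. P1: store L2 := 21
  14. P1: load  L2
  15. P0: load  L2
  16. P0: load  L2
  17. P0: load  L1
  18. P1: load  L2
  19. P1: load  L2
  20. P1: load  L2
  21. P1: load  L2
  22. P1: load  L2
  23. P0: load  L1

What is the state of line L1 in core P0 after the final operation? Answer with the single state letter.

state = M

1. P0: load  L2  bus=[BusRd]  L2: P0=S P1=I  mem[L2]=0
2. P1: store L1 := 72  bus=[BusRdX]  L1: P0=I P1=M  mem[L1]=70
3. P0: load  L2  bus=[-]  L2: P0=S P1=I  mem[L2]=0
4. P1: load  L2  bus=[BusRd]  L2: P0=S P1=S  mem[L2]=0
5. P0: store L2 := 82  bus=[BusRdX]  L2: P0=M P1=I  mem[L2]=0
6. P0: store L1 := 36  bus=[BusRdX,Flush]  L1: P0=M P1=I  mem[L1]=72
7. P0: store L2 := 68  bus=[-]  L2: P0=M P1=I  mem[L2]=0
8. P1: load  L2  bus=[BusRd,Flush]  L2: P0=S P1=S  mem[L2]=68
9. P1: load  L0  bus=[BusRd]  L0: P0=I P1=S  mem[L0]=70
10. P0: store L2 := 39  bus=[BusRdX]  L2: P0=M P1=I  mem[L2]=68
11. P0: load  L2  bus=[-]  L2: P0=M P1=I  mem[L2]=68
12. P1: store L2 := 35  bus=[BusRdX,Flush]  L2: P0=I P1=M  mem[L2]=39
13. P1: store L2 := 21  bus=[-]  L2: P0=I P1=M  mem[L2]=39
14. P1: load  L2  bus=[-]  L2: P0=I P1=M  mem[L2]=39
15. P0: load  L2  bus=[BusRd,Flush]  L2: P0=S P1=S  mem[L2]=21
16. P0: load  L2  bus=[-]  L2: P0=S P1=S  mem[L2]=21
17. P0: load  L1  bus=[-]  L1: P0=M P1=I  mem[L1]=72
18. P1: load  L2  bus=[-]  L2: P0=S P1=S  mem[L2]=21
19. P1: load  L2  bus=[-]  L2: P0=S P1=S  mem[L2]=21
20. P1: load  L2  bus=[-]  L2: P0=S P1=S  mem[L2]=21
21. P1: load  L2  bus=[-]  L2: P0=S P1=S  mem[L2]=21
22. P1: load  L2  bus=[-]  L2: P0=S P1=S  mem[L2]=21
23. P0: load  L1  bus=[-]  L1: P0=M P1=I  mem[L1]=72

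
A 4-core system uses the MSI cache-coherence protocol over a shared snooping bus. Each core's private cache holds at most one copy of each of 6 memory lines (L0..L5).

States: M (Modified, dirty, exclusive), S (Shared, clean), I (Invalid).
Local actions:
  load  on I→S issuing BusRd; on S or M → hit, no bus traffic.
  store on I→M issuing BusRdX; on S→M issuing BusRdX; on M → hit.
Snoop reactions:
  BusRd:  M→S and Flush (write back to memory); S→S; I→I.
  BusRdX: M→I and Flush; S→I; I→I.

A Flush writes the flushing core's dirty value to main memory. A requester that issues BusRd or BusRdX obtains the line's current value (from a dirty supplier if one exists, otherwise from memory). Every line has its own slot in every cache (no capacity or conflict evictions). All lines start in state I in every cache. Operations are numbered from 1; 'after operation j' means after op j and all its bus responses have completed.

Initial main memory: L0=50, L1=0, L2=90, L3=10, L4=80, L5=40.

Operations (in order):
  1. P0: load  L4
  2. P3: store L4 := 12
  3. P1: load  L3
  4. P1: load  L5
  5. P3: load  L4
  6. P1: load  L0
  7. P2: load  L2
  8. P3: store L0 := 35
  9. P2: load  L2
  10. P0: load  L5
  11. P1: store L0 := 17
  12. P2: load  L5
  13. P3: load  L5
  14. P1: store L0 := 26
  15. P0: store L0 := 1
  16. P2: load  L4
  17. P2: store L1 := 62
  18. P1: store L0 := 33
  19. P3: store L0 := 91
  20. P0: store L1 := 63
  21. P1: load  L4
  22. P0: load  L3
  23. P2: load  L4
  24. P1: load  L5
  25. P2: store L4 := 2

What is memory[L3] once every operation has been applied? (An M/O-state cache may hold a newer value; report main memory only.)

memory[L3] = 10

  op1 P0: load  L4 → S/I/I/I on L4; bus BusRd; mem=80
  op2 P3: store L4 := 12 → I/I/I/M on L4; bus BusRdX; mem=80
  op3 P1: load  L3 → I/S/I/I on L3; bus BusRd; mem=10
  op4 P1: load  L5 → I/S/I/I on L5; bus BusRd; mem=40
  op5 P3: load  L4 → I/I/I/M on L4; bus (none); mem=80
  op6 P1: load  L0 → I/S/I/I on L0; bus BusRd; mem=50
  op7 P2: load  L2 → I/I/S/I on L2; bus BusRd; mem=90
  op8 P3: store L0 := 35 → I/I/I/M on L0; bus BusRdX; mem=50
  op9 P2: load  L2 → I/I/S/I on L2; bus (none); mem=90
  op10 P0: load  L5 → S/S/I/I on L5; bus BusRd; mem=40
  op11 P1: store L0 := 17 → I/M/I/I on L0; bus BusRdX Flush; mem=35
  op12 P2: load  L5 → S/S/S/I on L5; bus BusRd; mem=40
  op13 P3: load  L5 → S/S/S/S on L5; bus BusRd; mem=40
  op14 P1: store L0 := 26 → I/M/I/I on L0; bus (none); mem=35
  op15 P0: store L0 := 1 → M/I/I/I on L0; bus BusRdX Flush; mem=26
  op16 P2: load  L4 → I/I/S/S on L4; bus BusRd Flush; mem=12
  op17 P2: store L1 := 62 → I/I/M/I on L1; bus BusRdX; mem=0
  op18 P1: store L0 := 33 → I/M/I/I on L0; bus BusRdX Flush; mem=1
  op19 P3: store L0 := 91 → I/I/I/M on L0; bus BusRdX Flush; mem=33
  op20 P0: store L1 := 63 → M/I/I/I on L1; bus BusRdX Flush; mem=62
  op21 P1: load  L4 → I/S/S/S on L4; bus BusRd; mem=12
  op22 P0: load  L3 → S/S/I/I on L3; bus BusRd; mem=10
  op23 P2: load  L4 → I/S/S/S on L4; bus (none); mem=12
  op24 P1: load  L5 → S/S/S/S on L5; bus (none); mem=40
  op25 P2: store L4 := 2 → I/I/M/I on L4; bus BusRdX; mem=12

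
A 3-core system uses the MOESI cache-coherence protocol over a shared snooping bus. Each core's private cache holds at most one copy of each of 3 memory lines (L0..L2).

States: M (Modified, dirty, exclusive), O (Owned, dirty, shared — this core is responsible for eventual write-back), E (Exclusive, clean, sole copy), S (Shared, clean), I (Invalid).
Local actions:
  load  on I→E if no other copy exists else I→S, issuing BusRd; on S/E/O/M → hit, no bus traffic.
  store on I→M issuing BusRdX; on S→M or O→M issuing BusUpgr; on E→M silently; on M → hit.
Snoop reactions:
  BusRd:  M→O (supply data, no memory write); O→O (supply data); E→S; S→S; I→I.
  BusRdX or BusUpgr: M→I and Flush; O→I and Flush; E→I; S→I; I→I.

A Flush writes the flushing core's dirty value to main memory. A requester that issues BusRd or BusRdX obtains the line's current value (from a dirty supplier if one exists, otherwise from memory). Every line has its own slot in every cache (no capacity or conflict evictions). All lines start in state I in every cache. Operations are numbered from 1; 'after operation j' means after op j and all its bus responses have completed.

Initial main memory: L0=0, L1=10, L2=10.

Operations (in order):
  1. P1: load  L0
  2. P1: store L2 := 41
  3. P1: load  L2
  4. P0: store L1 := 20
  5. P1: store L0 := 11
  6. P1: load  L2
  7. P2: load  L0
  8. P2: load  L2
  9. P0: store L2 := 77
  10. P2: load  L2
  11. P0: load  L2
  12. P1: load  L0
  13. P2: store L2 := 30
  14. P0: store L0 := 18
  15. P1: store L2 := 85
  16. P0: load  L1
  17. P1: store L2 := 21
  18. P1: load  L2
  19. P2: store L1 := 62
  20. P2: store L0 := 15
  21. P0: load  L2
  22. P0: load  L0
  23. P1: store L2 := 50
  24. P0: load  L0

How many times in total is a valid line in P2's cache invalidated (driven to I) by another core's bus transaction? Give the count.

invalidations = 3

  op1 P1: load  L0 → I/E/I on L0; bus BusRd; mem=0
  op2 P1: store L2 := 41 → I/M/I on L2; bus BusRdX; mem=10
  op3 P1: load  L2 → I/M/I on L2; bus (none); mem=10
  op4 P0: store L1 := 20 → M/I/I on L1; bus BusRdX; mem=10
  op5 P1: store L0 := 11 → I/M/I on L0; bus (none); mem=0
  op6 P1: load  L2 → I/M/I on L2; bus (none); mem=10
  op7 P2: load  L0 → I/O/S on L0; bus BusRd; mem=0
  op8 P2: load  L2 → I/O/S on L2; bus BusRd; mem=10
  op9 P0: store L2 := 77 → M/I/I on L2; bus BusRdX Flush; mem=41
  op10 P2: load  L2 → O/I/S on L2; bus BusRd; mem=41
  op11 P0: load  L2 → O/I/S on L2; bus (none); mem=41
  op12 P1: load  L0 → I/O/S on L0; bus (none); mem=0
  op13 P2: store L2 := 30 → I/I/M on L2; bus BusUpgr Flush; mem=77
  op14 P0: store L0 := 18 → M/I/I on L0; bus BusRdX Flush; mem=11
  op15 P1: store L2 := 85 → I/M/I on L2; bus BusRdX Flush; mem=30
  op16 P0: load  L1 → M/I/I on L1; bus (none); mem=10
  op17 P1: store L2 := 21 → I/M/I on L2; bus (none); mem=30
  op18 P1: load  L2 → I/M/I on L2; bus (none); mem=30
  op19 P2: store L1 := 62 → I/I/M on L1; bus BusRdX Flush; mem=20
  op20 P2: store L0 := 15 → I/I/M on L0; bus BusRdX Flush; mem=18
  op21 P0: load  L2 → S/O/I on L2; bus BusRd; mem=30
  op22 P0: load  L0 → S/I/O on L0; bus BusRd; mem=18
  op23 P1: store L2 := 50 → I/M/I on L2; bus BusUpgr; mem=30
  op24 P0: load  L0 → S/I/O on L0; bus (none); mem=18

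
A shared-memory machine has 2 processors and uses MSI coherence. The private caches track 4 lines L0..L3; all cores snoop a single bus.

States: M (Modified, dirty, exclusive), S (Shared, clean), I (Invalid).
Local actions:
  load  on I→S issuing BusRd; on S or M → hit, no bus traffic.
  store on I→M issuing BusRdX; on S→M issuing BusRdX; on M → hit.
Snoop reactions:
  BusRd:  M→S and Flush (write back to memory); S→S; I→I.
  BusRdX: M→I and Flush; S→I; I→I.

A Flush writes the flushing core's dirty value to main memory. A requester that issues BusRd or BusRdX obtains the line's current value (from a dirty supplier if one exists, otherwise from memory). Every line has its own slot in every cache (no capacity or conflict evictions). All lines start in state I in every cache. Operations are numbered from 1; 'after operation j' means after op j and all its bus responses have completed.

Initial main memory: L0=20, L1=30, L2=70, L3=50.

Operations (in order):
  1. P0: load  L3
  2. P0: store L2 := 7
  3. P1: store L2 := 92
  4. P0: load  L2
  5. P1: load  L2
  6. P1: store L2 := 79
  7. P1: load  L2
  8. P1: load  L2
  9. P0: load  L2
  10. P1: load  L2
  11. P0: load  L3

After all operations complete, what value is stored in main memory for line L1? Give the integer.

memory[L1] = 30

step 1: P0: load  L3  ⟶  SI  (L3)  txn=BusRd  M[L3]=50
step 2: P0: store L2 := 7  ⟶  MI  (L2)  txn=BusRdX  M[L2]=70
step 3: P1: store L2 := 92  ⟶  IM  (L2)  txn=BusRdX+Flush  M[L2]=7
step 4: P0: load  L2  ⟶  SS  (L2)  txn=BusRd+Flush  M[L2]=92
step 5: P1: load  L2  ⟶  SS  (L2)  txn=∅  M[L2]=92
step 6: P1: store L2 := 79  ⟶  IM  (L2)  txn=BusRdX  M[L2]=92
step 7: P1: load  L2  ⟶  IM  (L2)  txn=∅  M[L2]=92
step 8: P1: load  L2  ⟶  IM  (L2)  txn=∅  M[L2]=92
step 9: P0: load  L2  ⟶  SS  (L2)  txn=BusRd+Flush  M[L2]=79
step 10: P1: load  L2  ⟶  SS  (L2)  txn=∅  M[L2]=79
step 11: P0: load  L3  ⟶  SI  (L3)  txn=∅  M[L3]=50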